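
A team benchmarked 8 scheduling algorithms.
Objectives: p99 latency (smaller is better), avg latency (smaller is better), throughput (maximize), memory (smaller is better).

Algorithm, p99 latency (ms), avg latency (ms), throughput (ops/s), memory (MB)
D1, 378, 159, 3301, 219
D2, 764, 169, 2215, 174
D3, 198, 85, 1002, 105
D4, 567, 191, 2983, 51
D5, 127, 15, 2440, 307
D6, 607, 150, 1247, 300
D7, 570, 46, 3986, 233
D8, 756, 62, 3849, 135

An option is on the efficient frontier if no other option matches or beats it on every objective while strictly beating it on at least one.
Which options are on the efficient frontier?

D1: not dominated.
D2: dominated by D8 (p99 latency 756≤764, avg latency 62≤169, throughput 3849≥2215, memory 135≤174).
D3: not dominated.
D4: not dominated (best memory).
D5: not dominated (best p99 latency).
D6: dominated by D7 (p99 latency 570≤607, avg latency 46≤150, throughput 3986≥1247, memory 233≤300).
D7: not dominated (best throughput).
D8: not dominated.

D1, D3, D4, D5, D7, D8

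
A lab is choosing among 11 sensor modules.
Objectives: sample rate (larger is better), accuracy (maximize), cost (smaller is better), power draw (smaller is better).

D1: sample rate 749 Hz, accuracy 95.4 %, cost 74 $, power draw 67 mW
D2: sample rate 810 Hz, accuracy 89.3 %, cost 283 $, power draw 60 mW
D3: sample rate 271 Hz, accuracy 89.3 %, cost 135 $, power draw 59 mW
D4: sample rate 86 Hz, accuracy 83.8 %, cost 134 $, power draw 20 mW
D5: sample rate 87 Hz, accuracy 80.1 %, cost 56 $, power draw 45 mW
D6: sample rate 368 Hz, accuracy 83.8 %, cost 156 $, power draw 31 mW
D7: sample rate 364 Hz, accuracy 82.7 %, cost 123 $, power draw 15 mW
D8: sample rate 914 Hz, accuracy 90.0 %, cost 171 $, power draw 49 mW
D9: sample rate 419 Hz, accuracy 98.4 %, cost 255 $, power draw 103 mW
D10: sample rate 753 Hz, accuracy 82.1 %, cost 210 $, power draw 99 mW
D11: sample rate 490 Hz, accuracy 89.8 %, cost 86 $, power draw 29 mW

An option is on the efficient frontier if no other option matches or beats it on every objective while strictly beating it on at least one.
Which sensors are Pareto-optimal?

D1, D4, D5, D7, D8, D9, D11

D1: not dominated.
D2: dominated by D8 (sample rate 914≥810, accuracy 90.0≥89.3, cost 171≤283, power draw 49≤60).
D3: dominated by D11 (sample rate 490≥271, accuracy 89.8≥89.3, cost 86≤135, power draw 29≤59).
D4: not dominated.
D5: not dominated (best cost).
D6: dominated by D11 (sample rate 490≥368, accuracy 89.8≥83.8, cost 86≤156, power draw 29≤31).
D7: not dominated (best power draw).
D8: not dominated (best sample rate).
D9: not dominated (best accuracy).
D10: dominated by D8 (sample rate 914≥753, accuracy 90.0≥82.1, cost 171≤210, power draw 49≤99).
D11: not dominated.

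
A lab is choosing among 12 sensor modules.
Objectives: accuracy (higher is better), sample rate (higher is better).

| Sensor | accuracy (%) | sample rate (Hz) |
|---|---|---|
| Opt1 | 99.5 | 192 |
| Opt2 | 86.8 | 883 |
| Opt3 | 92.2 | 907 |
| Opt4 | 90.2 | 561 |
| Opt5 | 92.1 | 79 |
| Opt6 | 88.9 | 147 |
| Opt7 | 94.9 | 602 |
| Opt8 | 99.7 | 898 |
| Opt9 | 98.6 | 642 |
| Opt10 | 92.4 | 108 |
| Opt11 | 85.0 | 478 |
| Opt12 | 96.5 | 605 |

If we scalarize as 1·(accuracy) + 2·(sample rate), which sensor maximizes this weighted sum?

Opt1: 1·99.5 + 2·192 = 483.5
Opt2: 1·86.8 + 2·883 = 1852.8
Opt3: 1·92.2 + 2·907 = 1906.2
Opt4: 1·90.2 + 2·561 = 1212.2
Opt5: 1·92.1 + 2·79 = 250.1
Opt6: 1·88.9 + 2·147 = 382.9
Opt7: 1·94.9 + 2·602 = 1298.9
Opt8: 1·99.7 + 2·898 = 1895.7
Opt9: 1·98.6 + 2·642 = 1382.6
Opt10: 1·92.4 + 2·108 = 308.4
Opt11: 1·85.0 + 2·478 = 1041.0
Opt12: 1·96.5 + 2·605 = 1306.5
Highest: Opt3 at 1906.2.

Opt3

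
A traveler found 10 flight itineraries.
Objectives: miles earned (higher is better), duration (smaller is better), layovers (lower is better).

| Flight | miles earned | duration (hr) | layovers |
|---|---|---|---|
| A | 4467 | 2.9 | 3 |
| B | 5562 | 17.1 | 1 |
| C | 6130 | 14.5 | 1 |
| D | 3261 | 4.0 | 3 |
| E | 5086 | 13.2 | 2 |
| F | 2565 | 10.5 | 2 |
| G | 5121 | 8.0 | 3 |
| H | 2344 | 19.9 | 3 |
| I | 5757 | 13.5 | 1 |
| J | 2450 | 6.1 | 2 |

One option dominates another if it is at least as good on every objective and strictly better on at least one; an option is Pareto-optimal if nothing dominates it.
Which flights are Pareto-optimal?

A, C, E, F, G, I, J

A: not dominated (best duration).
B: dominated by C (miles earned 6130≥5562, duration 14.5≤17.1, layovers 1≤1).
C: not dominated (best miles earned).
D: dominated by A (miles earned 4467≥3261, duration 2.9≤4.0, layovers 3≤3).
E: not dominated.
F: not dominated.
G: not dominated.
H: dominated by A (miles earned 4467≥2344, duration 2.9≤19.9, layovers 3≤3).
I: not dominated.
J: not dominated.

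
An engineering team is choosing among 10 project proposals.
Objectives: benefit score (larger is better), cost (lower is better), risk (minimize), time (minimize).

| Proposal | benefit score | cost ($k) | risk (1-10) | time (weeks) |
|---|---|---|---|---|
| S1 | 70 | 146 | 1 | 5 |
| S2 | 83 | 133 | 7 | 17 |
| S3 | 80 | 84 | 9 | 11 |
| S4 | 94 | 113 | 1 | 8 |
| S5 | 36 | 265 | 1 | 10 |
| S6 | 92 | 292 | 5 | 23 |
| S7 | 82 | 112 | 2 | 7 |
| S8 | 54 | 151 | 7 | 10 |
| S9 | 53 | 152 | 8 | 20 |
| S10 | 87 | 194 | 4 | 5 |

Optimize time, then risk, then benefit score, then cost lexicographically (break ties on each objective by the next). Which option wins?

S1

First minimize time: best is 5, kept {S1, S10}.
Then minimize risk: best is 1, kept {S1}.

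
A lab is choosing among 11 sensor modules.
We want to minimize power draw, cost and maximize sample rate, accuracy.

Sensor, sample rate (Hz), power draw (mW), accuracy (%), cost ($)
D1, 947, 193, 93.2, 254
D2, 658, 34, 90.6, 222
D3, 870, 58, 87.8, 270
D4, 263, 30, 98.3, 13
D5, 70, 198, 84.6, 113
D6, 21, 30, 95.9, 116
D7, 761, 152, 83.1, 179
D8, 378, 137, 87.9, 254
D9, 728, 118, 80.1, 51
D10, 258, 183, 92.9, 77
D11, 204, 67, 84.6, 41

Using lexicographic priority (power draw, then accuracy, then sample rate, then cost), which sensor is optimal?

First minimize power draw: best is 30, kept {D4, D6}.
Then maximize accuracy: best is 98.3, kept {D4}.

D4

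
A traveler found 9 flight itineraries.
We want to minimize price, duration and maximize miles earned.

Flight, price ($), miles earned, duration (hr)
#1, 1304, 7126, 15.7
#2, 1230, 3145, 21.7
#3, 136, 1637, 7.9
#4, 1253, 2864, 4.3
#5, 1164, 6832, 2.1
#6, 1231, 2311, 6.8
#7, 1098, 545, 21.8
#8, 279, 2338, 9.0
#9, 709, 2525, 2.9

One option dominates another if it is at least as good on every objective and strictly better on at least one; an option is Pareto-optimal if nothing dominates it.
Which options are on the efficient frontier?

#1, #3, #5, #8, #9

#1: not dominated (best miles earned).
#2: dominated by #5 (price 1164≤1230, miles earned 6832≥3145, duration 2.1≤21.7).
#3: not dominated (best price).
#4: dominated by #5 (price 1164≤1253, miles earned 6832≥2864, duration 2.1≤4.3).
#5: not dominated (best duration).
#6: dominated by #5 (price 1164≤1231, miles earned 6832≥2311, duration 2.1≤6.8).
#7: dominated by #3 (price 136≤1098, miles earned 1637≥545, duration 7.9≤21.8).
#8: not dominated.
#9: not dominated.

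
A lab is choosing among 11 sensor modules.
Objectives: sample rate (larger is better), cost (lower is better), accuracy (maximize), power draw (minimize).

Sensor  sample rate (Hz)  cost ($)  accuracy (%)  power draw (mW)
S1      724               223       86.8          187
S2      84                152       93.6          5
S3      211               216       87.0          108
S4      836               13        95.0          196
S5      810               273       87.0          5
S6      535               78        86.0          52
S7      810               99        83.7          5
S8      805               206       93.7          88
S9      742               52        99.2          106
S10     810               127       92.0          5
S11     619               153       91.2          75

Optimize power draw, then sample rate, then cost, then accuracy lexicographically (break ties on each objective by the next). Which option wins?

First minimize power draw: best is 5, kept {S2, S5, S7, S10}.
Then maximize sample rate: best is 810, kept {S5, S7, S10}.
Then minimize cost: best is 99, kept {S7}.

S7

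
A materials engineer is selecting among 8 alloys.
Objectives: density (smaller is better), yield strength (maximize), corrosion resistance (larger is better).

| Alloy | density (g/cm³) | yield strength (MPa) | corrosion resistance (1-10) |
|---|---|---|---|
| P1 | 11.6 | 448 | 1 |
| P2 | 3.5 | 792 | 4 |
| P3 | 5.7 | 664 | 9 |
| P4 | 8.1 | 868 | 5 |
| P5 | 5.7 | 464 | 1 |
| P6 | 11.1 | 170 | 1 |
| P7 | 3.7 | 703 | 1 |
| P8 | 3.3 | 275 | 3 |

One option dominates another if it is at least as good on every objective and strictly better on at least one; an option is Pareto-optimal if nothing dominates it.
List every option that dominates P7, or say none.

P2

P2: density 3.5≤3.7, yield strength 792≥703, corrosion resistance 4≥1 — dominates P7.
Others (P1, P3, P4, P5, P6, P8) are each worse than P7 on at least one objective.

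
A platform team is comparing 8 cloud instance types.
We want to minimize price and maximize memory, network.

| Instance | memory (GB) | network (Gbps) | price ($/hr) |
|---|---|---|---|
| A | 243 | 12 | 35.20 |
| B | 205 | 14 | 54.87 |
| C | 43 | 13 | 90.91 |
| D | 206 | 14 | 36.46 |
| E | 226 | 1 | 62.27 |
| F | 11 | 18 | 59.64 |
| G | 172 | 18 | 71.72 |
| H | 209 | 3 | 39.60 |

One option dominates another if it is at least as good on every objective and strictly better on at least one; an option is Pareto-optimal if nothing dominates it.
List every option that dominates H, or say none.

A: memory 243≥209, network 12≥3, price 35.20≤39.60 — dominates H.
Others (B, C, D, E, F, G) are each worse than H on at least one objective.

A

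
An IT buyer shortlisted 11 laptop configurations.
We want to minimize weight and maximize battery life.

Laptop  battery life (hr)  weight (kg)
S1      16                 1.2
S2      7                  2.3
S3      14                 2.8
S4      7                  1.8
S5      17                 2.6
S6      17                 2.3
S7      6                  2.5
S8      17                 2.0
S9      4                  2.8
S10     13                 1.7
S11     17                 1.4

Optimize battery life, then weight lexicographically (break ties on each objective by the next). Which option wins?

S11

First maximize battery life: best is 17, kept {S5, S6, S8, S11}.
Then minimize weight: best is 1.4, kept {S11}.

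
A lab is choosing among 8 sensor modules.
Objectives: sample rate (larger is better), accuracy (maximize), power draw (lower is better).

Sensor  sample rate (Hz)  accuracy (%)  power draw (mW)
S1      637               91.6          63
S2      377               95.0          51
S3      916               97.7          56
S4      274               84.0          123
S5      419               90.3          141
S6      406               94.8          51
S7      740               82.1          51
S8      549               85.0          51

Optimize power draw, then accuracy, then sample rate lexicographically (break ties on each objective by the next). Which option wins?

First minimize power draw: best is 51, kept {S2, S6, S7, S8}.
Then maximize accuracy: best is 95.0, kept {S2}.

S2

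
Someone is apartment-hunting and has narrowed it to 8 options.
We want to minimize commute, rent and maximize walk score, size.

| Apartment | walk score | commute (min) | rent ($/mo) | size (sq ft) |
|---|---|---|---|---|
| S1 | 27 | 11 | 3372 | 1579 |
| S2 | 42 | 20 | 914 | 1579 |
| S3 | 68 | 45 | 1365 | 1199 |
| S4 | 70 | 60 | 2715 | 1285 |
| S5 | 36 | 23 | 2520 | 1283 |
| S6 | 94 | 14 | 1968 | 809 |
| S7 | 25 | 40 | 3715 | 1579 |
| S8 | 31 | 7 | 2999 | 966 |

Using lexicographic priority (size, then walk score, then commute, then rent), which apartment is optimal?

First maximize size: best is 1579, kept {S1, S2, S7}.
Then maximize walk score: best is 42, kept {S2}.

S2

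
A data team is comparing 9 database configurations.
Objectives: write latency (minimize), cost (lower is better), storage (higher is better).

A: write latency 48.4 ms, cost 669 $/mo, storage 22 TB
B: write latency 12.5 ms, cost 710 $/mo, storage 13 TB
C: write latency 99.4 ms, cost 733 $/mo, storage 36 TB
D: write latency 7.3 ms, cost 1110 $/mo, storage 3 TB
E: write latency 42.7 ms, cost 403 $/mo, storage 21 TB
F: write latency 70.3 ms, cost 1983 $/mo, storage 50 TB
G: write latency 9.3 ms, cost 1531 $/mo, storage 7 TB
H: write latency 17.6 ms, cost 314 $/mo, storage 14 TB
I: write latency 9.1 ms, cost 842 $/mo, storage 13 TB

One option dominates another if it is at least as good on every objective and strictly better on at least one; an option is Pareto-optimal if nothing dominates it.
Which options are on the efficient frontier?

A, B, C, D, E, F, H, I

A: not dominated.
B: not dominated.
C: not dominated.
D: not dominated (best write latency).
E: not dominated.
F: not dominated (best storage).
G: dominated by I (write latency 9.1≤9.3, cost 842≤1531, storage 13≥7).
H: not dominated (best cost).
I: not dominated.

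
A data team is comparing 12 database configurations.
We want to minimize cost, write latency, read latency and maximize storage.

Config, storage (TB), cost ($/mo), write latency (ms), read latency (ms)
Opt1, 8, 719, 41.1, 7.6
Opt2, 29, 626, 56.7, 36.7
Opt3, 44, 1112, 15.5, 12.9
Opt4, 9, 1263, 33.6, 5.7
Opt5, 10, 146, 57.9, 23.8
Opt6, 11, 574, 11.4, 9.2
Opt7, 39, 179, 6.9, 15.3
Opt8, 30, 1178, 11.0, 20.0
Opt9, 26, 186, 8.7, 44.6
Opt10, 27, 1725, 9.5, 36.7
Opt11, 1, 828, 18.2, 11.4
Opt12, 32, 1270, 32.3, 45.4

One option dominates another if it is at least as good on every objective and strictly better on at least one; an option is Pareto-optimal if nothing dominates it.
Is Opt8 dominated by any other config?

Yes

Opt7 vs Opt8: storage 39≥30, cost 179≤1178, write latency 6.9≤11.0, read latency 15.3≤20.0 — Opt7 is at least as good on every objective and strictly better on at least one, so Opt7 dominates Opt8.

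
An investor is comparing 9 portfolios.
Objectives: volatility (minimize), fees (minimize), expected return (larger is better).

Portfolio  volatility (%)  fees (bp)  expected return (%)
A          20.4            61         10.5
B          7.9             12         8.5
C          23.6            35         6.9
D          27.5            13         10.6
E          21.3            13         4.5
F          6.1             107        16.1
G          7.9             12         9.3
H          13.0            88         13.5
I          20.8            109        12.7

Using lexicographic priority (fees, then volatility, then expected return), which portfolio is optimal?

G

First minimize fees: best is 12, kept {B, G}.
Then minimize volatility: best is 7.9, kept {B, G}.
Then maximize expected return: best is 9.3, kept {G}.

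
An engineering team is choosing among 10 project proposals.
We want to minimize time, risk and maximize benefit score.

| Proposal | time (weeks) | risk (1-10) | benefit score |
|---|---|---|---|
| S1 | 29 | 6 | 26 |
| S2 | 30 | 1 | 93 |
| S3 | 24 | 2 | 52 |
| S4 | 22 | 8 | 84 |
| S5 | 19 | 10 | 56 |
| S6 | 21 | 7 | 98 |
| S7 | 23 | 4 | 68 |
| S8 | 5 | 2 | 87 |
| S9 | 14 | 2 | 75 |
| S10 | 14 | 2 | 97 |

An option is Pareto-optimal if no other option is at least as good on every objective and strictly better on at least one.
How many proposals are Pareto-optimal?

4

S1: dominated by S3 (time 24≤29, risk 2≤6, benefit score 52≥26).
S2: not dominated (best risk).
S3: dominated by S8 (time 5≤24, risk 2≤2, benefit score 87≥52).
S4: dominated by S6 (time 21≤22, risk 7≤8, benefit score 98≥84).
S5: dominated by S8 (time 5≤19, risk 2≤10, benefit score 87≥56).
S6: not dominated (best benefit score).
S7: dominated by S8 (time 5≤23, risk 2≤4, benefit score 87≥68).
S8: not dominated (best time).
S9: dominated by S8 (time 5≤14, risk 2≤2, benefit score 87≥75).
S10: not dominated.
Pareto-optimal: S2, S6, S8, S10 → 4.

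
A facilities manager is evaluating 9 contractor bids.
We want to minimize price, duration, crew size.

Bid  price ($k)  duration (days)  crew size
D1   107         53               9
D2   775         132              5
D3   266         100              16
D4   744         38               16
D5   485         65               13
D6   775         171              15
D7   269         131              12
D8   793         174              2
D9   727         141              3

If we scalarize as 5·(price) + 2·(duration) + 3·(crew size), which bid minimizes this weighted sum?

D1: 5·107 + 2·53 + 3·9 = 668
D2: 5·775 + 2·132 + 3·5 = 4154
D3: 5·266 + 2·100 + 3·16 = 1578
D4: 5·744 + 2·38 + 3·16 = 3844
D5: 5·485 + 2·65 + 3·13 = 2594
D6: 5·775 + 2·171 + 3·15 = 4262
D7: 5·269 + 2·131 + 3·12 = 1643
D8: 5·793 + 2·174 + 3·2 = 4319
D9: 5·727 + 2·141 + 3·3 = 3926
Lowest: D1 at 668.

D1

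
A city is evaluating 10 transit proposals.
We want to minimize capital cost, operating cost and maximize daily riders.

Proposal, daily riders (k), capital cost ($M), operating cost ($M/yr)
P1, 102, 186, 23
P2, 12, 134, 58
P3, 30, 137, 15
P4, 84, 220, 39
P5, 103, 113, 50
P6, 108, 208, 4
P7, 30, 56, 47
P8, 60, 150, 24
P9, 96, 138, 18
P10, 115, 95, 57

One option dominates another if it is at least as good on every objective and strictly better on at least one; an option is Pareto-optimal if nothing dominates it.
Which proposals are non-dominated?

P1: not dominated.
P2: dominated by P5 (daily riders 103≥12, capital cost 113≤134, operating cost 50≤58).
P3: not dominated.
P4: dominated by P1 (daily riders 102≥84, capital cost 186≤220, operating cost 23≤39).
P5: not dominated.
P6: not dominated (best operating cost).
P7: not dominated (best capital cost).
P8: dominated by P9 (daily riders 96≥60, capital cost 138≤150, operating cost 18≤24).
P9: not dominated.
P10: not dominated (best daily riders).

P1, P3, P5, P6, P7, P9, P10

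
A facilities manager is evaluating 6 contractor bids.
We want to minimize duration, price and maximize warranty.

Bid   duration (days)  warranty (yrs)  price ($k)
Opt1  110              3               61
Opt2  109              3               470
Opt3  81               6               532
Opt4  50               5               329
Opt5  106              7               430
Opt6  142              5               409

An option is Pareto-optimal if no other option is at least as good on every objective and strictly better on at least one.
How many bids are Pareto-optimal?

4

Opt1: not dominated (best price).
Opt2: dominated by Opt4 (duration 50≤109, warranty 5≥3, price 329≤470).
Opt3: not dominated.
Opt4: not dominated (best duration).
Opt5: not dominated (best warranty).
Opt6: dominated by Opt4 (duration 50≤142, warranty 5≥5, price 329≤409).
Pareto-optimal: Opt1, Opt3, Opt4, Opt5 → 4.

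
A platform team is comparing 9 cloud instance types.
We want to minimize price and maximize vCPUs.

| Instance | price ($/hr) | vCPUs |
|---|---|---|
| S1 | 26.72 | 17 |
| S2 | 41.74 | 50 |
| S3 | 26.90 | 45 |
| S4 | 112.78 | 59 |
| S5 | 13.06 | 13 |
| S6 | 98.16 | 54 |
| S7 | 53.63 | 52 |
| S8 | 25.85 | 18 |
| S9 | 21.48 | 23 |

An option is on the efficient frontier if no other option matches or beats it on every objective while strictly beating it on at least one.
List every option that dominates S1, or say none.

S8: price 25.85≤26.72, vCPUs 18≥17 — dominates S1.
S9: price 21.48≤26.72, vCPUs 23≥17 — dominates S1.
Others (S2, S3, S4, S5, S6, S7) are each worse than S1 on at least one objective.

S8, S9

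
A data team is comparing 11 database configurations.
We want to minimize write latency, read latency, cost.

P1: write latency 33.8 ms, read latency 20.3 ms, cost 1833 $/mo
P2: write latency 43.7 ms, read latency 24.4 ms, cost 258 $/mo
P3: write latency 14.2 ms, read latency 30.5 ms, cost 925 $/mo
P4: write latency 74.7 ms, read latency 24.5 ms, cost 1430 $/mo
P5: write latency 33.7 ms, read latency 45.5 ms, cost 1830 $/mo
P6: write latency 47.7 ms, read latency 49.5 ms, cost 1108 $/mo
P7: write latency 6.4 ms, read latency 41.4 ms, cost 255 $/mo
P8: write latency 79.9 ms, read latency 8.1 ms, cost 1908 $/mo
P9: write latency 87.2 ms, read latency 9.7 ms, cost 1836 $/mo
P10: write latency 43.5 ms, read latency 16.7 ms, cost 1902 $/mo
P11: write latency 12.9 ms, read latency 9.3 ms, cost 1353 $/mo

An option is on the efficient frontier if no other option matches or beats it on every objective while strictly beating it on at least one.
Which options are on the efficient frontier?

P1: dominated by P11 (write latency 12.9≤33.8, read latency 9.3≤20.3, cost 1353≤1833).
P2: not dominated.
P3: not dominated.
P4: dominated by P2 (write latency 43.7≤74.7, read latency 24.4≤24.5, cost 258≤1430).
P5: dominated by P3 (write latency 14.2≤33.7, read latency 30.5≤45.5, cost 925≤1830).
P6: dominated by P2 (write latency 43.7≤47.7, read latency 24.4≤49.5, cost 258≤1108).
P7: not dominated (best write latency).
P8: not dominated (best read latency).
P9: dominated by P11 (write latency 12.9≤87.2, read latency 9.3≤9.7, cost 1353≤1836).
P10: dominated by P11 (write latency 12.9≤43.5, read latency 9.3≤16.7, cost 1353≤1902).
P11: not dominated.

P2, P3, P7, P8, P11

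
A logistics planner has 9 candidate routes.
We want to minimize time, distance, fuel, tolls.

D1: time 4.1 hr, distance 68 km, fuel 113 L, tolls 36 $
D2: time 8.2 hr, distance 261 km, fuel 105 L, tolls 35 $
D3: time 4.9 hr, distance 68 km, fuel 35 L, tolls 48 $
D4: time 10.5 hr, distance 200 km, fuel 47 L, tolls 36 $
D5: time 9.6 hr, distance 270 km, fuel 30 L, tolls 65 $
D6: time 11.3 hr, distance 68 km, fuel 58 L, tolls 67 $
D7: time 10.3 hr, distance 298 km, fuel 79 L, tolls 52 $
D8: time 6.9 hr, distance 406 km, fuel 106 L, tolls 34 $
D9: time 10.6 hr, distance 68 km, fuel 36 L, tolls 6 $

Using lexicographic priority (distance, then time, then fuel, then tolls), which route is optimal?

D1

First minimize distance: best is 68, kept {D1, D3, D6, D9}.
Then minimize time: best is 4.1, kept {D1}.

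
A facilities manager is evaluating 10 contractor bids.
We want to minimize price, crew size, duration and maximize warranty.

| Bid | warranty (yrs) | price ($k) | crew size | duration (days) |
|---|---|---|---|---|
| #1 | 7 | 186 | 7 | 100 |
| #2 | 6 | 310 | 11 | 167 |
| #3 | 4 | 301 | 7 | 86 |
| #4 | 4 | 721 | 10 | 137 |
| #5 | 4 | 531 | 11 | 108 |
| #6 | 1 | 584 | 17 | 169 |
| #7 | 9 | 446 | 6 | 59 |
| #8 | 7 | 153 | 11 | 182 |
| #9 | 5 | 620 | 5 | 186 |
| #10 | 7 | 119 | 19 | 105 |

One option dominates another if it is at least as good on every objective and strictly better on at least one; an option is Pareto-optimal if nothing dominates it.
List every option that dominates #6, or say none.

#1, #2, #3, #5, #7

#1: warranty 7≥1, price 186≤584, crew size 7≤17, duration 100≤169 — dominates #6.
#2: warranty 6≥1, price 310≤584, crew size 11≤17, duration 167≤169 — dominates #6.
#3: warranty 4≥1, price 301≤584, crew size 7≤17, duration 86≤169 — dominates #6.
#5: warranty 4≥1, price 531≤584, crew size 11≤17, duration 108≤169 — dominates #6.
#7: warranty 9≥1, price 446≤584, crew size 6≤17, duration 59≤169 — dominates #6.
Others (#4, #8, #9, #10) are each worse than #6 on at least one objective.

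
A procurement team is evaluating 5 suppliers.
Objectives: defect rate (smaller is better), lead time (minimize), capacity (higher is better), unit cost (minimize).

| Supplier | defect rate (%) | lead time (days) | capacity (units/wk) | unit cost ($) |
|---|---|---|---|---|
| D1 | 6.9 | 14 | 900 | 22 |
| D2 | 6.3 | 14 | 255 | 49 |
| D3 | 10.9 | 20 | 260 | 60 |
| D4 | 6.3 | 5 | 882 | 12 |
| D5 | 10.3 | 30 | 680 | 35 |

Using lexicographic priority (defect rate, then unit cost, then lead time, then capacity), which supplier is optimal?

D4

First minimize defect rate: best is 6.3, kept {D2, D4}.
Then minimize unit cost: best is 12, kept {D4}.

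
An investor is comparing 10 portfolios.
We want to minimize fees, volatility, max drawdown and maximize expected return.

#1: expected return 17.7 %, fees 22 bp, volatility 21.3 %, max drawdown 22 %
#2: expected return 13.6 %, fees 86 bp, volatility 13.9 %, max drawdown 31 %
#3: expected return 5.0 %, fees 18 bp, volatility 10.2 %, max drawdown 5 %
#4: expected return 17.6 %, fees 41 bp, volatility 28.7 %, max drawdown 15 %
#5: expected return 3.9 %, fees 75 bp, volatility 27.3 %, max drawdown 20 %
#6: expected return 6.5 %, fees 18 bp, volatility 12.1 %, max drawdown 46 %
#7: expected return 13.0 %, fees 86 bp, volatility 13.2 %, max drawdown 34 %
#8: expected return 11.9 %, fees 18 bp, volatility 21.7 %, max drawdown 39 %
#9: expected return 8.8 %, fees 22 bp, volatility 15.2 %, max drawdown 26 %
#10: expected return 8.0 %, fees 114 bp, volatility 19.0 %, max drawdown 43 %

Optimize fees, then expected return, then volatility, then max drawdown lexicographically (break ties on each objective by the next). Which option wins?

#8

First minimize fees: best is 18, kept {#3, #6, #8}.
Then maximize expected return: best is 11.9, kept {#8}.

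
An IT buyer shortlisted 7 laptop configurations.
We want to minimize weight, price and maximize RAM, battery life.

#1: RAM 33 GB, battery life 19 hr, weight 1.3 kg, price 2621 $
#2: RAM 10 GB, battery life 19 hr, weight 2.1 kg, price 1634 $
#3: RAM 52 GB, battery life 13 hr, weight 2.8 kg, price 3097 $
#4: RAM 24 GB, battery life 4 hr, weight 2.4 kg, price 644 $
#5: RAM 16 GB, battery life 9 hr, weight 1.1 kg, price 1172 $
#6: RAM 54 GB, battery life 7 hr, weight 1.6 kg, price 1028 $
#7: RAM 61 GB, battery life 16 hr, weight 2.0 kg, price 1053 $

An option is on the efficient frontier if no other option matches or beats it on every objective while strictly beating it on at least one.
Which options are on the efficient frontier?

#1: not dominated.
#2: not dominated.
#3: dominated by #7 (RAM 61≥52, battery life 16≥13, weight 2.0≤2.8, price 1053≤3097).
#4: not dominated (best price).
#5: not dominated (best weight).
#6: not dominated.
#7: not dominated (best RAM).

#1, #2, #4, #5, #6, #7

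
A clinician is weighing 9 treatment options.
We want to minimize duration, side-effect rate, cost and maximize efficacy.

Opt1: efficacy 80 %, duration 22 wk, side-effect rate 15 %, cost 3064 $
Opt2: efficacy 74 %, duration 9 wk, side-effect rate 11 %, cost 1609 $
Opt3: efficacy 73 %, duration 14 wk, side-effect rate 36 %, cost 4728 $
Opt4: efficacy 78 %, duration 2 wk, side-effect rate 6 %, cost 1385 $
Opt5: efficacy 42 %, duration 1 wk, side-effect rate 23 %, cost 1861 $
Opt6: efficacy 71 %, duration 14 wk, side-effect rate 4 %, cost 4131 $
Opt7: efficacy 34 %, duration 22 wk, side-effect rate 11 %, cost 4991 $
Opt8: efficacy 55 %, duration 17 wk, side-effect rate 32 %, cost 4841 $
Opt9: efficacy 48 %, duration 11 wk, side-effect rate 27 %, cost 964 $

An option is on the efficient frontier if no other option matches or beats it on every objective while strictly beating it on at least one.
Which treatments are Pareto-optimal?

Opt1, Opt4, Opt5, Opt6, Opt9

Opt1: not dominated (best efficacy).
Opt2: dominated by Opt4 (efficacy 78≥74, duration 2≤9, side-effect rate 6≤11, cost 1385≤1609).
Opt3: dominated by Opt2 (efficacy 74≥73, duration 9≤14, side-effect rate 11≤36, cost 1609≤4728).
Opt4: not dominated.
Opt5: not dominated (best duration).
Opt6: not dominated (best side-effect rate).
Opt7: dominated by Opt2 (efficacy 74≥34, duration 9≤22, side-effect rate 11≤11, cost 1609≤4991).
Opt8: dominated by Opt2 (efficacy 74≥55, duration 9≤17, side-effect rate 11≤32, cost 1609≤4841).
Opt9: not dominated (best cost).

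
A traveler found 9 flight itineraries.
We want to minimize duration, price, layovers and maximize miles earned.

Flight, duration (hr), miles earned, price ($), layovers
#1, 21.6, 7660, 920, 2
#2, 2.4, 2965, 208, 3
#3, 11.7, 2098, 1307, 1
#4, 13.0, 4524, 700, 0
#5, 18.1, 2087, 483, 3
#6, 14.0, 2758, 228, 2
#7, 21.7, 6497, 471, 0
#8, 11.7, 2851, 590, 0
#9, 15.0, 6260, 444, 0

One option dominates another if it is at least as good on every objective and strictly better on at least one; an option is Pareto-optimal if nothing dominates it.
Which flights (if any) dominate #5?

#2, #6, #9

#2: duration 2.4≤18.1, miles earned 2965≥2087, price 208≤483, layovers 3≤3 — dominates #5.
#6: duration 14.0≤18.1, miles earned 2758≥2087, price 228≤483, layovers 2≤3 — dominates #5.
#9: duration 15.0≤18.1, miles earned 6260≥2087, price 444≤483, layovers 0≤3 — dominates #5.
Others (#1, #3, #4, #7, #8) are each worse than #5 on at least one objective.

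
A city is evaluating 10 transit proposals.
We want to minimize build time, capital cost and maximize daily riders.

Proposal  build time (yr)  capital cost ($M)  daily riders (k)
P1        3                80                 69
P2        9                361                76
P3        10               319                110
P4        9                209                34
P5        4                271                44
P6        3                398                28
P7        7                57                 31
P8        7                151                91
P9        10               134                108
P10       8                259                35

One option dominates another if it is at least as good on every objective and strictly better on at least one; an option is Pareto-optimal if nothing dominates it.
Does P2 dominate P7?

P2 vs P7: P2 is worse on build time (9 vs 7), so it does not dominate P7.

No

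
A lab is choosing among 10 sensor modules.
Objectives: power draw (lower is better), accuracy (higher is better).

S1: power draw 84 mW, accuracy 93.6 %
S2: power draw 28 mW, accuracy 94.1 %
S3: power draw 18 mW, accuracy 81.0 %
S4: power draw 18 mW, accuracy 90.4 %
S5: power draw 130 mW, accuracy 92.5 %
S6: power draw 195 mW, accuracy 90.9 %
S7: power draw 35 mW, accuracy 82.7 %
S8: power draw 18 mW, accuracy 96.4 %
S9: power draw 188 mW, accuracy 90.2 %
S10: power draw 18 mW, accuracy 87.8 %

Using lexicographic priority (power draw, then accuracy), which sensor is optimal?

S8

First minimize power draw: best is 18, kept {S3, S4, S8, S10}.
Then maximize accuracy: best is 96.4, kept {S8}.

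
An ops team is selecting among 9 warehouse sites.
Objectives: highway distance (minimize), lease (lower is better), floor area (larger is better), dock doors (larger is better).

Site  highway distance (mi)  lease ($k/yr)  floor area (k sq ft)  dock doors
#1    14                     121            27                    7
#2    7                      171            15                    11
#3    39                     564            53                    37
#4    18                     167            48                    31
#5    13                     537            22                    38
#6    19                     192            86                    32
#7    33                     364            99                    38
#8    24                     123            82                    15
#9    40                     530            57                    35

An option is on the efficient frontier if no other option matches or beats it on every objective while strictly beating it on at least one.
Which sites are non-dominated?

#1, #2, #4, #5, #6, #7, #8

#1: not dominated (best lease).
#2: not dominated (best highway distance).
#3: dominated by #7 (highway distance 33≤39, lease 364≤564, floor area 99≥53, dock doors 38≥37).
#4: not dominated.
#5: not dominated.
#6: not dominated.
#7: not dominated (best floor area).
#8: not dominated.
#9: dominated by #7 (highway distance 33≤40, lease 364≤530, floor area 99≥57, dock doors 38≥35).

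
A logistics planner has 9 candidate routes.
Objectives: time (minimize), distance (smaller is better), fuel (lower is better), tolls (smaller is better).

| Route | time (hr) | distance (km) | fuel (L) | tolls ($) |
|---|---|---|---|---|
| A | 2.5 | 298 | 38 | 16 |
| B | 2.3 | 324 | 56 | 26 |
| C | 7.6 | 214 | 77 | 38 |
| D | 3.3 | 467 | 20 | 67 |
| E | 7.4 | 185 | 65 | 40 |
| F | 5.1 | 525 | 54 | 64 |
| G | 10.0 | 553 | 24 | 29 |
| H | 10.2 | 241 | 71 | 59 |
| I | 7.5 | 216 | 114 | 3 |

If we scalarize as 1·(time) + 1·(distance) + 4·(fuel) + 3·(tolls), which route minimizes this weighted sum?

A: 1·2.5 + 1·298 + 4·38 + 3·16 = 500.5
B: 1·2.3 + 1·324 + 4·56 + 3·26 = 628.3
C: 1·7.6 + 1·214 + 4·77 + 3·38 = 643.6
D: 1·3.3 + 1·467 + 4·20 + 3·67 = 751.3
E: 1·7.4 + 1·185 + 4·65 + 3·40 = 572.4
F: 1·5.1 + 1·525 + 4·54 + 3·64 = 938.1
G: 1·10.0 + 1·553 + 4·24 + 3·29 = 746.0
H: 1·10.2 + 1·241 + 4·71 + 3·59 = 712.2
I: 1·7.5 + 1·216 + 4·114 + 3·3 = 688.5
Lowest: A at 500.5.

A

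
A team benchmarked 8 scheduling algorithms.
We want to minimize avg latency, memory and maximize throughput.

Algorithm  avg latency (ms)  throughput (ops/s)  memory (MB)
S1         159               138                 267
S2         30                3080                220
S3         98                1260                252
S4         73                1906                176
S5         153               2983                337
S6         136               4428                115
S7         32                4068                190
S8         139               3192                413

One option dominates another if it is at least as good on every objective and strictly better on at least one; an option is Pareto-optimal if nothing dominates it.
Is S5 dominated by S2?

Yes

S2 vs S5: avg latency 30≤153, throughput 3080≥2983, memory 220≤337 — S2 is at least as good on every objective with at least one strict improvement.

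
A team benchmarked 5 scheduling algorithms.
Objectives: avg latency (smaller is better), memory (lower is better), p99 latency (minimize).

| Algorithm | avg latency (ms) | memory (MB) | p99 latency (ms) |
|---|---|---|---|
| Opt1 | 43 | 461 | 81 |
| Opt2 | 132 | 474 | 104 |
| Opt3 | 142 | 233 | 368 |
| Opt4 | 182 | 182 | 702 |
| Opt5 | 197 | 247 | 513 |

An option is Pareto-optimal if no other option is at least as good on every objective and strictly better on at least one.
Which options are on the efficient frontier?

Opt1: not dominated (best avg latency).
Opt2: dominated by Opt1 (avg latency 43≤132, memory 461≤474, p99 latency 81≤104).
Opt3: not dominated.
Opt4: not dominated (best memory).
Opt5: dominated by Opt3 (avg latency 142≤197, memory 233≤247, p99 latency 368≤513).

Opt1, Opt3, Opt4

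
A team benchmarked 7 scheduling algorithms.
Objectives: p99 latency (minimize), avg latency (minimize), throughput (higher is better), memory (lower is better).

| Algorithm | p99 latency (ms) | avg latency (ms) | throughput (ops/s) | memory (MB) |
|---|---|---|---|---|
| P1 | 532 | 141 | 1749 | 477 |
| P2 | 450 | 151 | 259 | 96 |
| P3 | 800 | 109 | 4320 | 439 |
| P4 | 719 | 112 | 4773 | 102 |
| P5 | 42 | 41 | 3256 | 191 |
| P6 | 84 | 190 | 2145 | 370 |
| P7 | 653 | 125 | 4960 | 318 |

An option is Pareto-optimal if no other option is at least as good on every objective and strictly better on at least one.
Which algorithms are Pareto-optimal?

P2, P3, P4, P5, P7

P1: dominated by P5 (p99 latency 42≤532, avg latency 41≤141, throughput 3256≥1749, memory 191≤477).
P2: not dominated (best memory).
P3: not dominated.
P4: not dominated.
P5: not dominated (best p99 latency).
P6: dominated by P5 (p99 latency 42≤84, avg latency 41≤190, throughput 3256≥2145, memory 191≤370).
P7: not dominated (best throughput).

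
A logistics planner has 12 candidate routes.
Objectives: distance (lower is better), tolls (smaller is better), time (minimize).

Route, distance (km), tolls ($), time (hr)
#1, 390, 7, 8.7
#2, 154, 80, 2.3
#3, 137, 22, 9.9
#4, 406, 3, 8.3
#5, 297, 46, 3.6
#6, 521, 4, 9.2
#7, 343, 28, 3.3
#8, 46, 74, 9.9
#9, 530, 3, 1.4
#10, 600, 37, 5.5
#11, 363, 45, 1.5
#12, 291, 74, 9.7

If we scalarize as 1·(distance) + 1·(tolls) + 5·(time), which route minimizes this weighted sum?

#1: 1·390 + 1·7 + 5·8.7 = 440.5
#2: 1·154 + 1·80 + 5·2.3 = 245.5
#3: 1·137 + 1·22 + 5·9.9 = 208.5
#4: 1·406 + 1·3 + 5·8.3 = 450.5
#5: 1·297 + 1·46 + 5·3.6 = 361.0
#6: 1·521 + 1·4 + 5·9.2 = 571.0
#7: 1·343 + 1·28 + 5·3.3 = 387.5
#8: 1·46 + 1·74 + 5·9.9 = 169.5
#9: 1·530 + 1·3 + 5·1.4 = 540.0
#10: 1·600 + 1·37 + 5·5.5 = 664.5
#11: 1·363 + 1·45 + 5·1.5 = 415.5
#12: 1·291 + 1·74 + 5·9.7 = 413.5
Lowest: #8 at 169.5.

#8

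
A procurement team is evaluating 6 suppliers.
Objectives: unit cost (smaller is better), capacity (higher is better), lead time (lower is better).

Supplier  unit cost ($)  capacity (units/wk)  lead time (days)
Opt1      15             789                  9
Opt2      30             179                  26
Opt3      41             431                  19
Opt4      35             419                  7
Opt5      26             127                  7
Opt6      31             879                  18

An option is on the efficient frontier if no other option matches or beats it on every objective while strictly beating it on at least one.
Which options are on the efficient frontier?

Opt1, Opt4, Opt5, Opt6

Opt1: not dominated (best unit cost).
Opt2: dominated by Opt1 (unit cost 15≤30, capacity 789≥179, lead time 9≤26).
Opt3: dominated by Opt1 (unit cost 15≤41, capacity 789≥431, lead time 9≤19).
Opt4: not dominated.
Opt5: not dominated.
Opt6: not dominated (best capacity).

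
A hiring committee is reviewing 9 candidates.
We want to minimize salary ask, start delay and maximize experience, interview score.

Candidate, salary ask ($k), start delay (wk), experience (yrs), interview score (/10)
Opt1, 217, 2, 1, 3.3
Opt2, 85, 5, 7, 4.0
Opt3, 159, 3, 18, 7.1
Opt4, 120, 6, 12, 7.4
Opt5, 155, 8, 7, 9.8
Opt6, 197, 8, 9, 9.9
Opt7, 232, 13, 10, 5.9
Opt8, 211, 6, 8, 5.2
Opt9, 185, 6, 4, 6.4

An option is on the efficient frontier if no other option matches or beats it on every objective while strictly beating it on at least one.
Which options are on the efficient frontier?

Opt1: not dominated (best start delay).
Opt2: not dominated (best salary ask).
Opt3: not dominated (best experience).
Opt4: not dominated.
Opt5: not dominated.
Opt6: not dominated (best interview score).
Opt7: dominated by Opt3 (salary ask 159≤232, start delay 3≤13, experience 18≥10, interview score 7.1≥5.9).
Opt8: dominated by Opt3 (salary ask 159≤211, start delay 3≤6, experience 18≥8, interview score 7.1≥5.2).
Opt9: dominated by Opt3 (salary ask 159≤185, start delay 3≤6, experience 18≥4, interview score 7.1≥6.4).

Opt1, Opt2, Opt3, Opt4, Opt5, Opt6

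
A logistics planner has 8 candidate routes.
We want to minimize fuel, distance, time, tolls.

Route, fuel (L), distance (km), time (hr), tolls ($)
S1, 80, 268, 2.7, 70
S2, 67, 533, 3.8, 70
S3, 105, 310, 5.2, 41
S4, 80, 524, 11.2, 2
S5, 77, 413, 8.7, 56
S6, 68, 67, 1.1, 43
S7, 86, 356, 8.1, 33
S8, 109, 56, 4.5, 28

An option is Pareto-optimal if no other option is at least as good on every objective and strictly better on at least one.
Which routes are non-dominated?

S2, S3, S4, S6, S7, S8

S1: dominated by S6 (fuel 68≤80, distance 67≤268, time 1.1≤2.7, tolls 43≤70).
S2: not dominated (best fuel).
S3: not dominated.
S4: not dominated (best tolls).
S5: dominated by S6 (fuel 68≤77, distance 67≤413, time 1.1≤8.7, tolls 43≤56).
S6: not dominated (best time).
S7: not dominated.
S8: not dominated (best distance).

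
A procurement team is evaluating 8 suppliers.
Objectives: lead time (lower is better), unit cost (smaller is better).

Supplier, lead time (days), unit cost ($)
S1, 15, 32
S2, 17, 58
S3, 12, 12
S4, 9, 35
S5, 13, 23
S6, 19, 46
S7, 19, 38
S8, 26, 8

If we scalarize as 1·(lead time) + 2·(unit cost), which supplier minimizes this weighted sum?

S3

S1: 1·15 + 2·32 = 79
S2: 1·17 + 2·58 = 133
S3: 1·12 + 2·12 = 36
S4: 1·9 + 2·35 = 79
S5: 1·13 + 2·23 = 59
S6: 1·19 + 2·46 = 111
S7: 1·19 + 2·38 = 95
S8: 1·26 + 2·8 = 42
Lowest: S3 at 36.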